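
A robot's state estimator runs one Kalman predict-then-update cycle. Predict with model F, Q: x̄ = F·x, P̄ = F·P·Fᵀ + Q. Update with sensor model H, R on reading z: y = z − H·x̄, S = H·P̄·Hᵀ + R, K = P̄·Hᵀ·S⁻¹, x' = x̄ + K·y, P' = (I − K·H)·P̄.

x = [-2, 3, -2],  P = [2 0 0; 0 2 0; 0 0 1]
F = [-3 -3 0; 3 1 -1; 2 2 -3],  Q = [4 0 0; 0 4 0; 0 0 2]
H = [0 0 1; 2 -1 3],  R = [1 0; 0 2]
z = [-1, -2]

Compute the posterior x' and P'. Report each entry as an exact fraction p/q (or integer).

x' = [-407/273, -639/182, -409/546]
P' = [2360/819 512/273 -856/819; 512/273 596/91 215/273; -856/819 215/273 788/819]

x̄ = F·x = [-3, -1, 8]
P̄ = F·P·Fᵀ + Q = [40 -24 -24; -24 25 19; -24 19 27]
y = z − H·x̄ = [-9, -21]
S = H·P̄·Hᵀ + R = [28 14; 14 124]
K = P̄·Hᵀ·S⁻¹ = [-856/819 44/117; 215/273 -17/78; 788/819 1/234]
x' = x̄ + K·y = [-407/273, -639/182, -409/546]
P' = (I − K·H)·P̄ = [2360/819 512/273 -856/819; 512/273 596/91 215/273; -856/819 215/273 788/819]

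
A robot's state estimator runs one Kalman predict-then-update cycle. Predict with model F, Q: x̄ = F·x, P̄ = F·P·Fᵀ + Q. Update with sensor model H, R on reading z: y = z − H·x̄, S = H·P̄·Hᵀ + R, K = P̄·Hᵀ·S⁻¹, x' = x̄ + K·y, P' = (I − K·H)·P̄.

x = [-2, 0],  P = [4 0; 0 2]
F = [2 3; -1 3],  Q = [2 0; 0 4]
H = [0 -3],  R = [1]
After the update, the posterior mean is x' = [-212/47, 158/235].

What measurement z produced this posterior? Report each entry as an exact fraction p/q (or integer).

x̄ = F·x = [-4, 2]
P̄ = F·P·Fᵀ + Q = [36 10; 10 26]
S = H·P̄·Hᵀ + R = [235]
K = P̄·Hᵀ·S⁻¹ = [-6/47; -78/235]
x' − x̄ = [-24/47, -312/235] = K·y
y = (KᵀK)⁻¹·Kᵀ·(x' − x̄) = [4]
z = y + H·x̄ = [4] + [-6] = [-2]

z = [-2]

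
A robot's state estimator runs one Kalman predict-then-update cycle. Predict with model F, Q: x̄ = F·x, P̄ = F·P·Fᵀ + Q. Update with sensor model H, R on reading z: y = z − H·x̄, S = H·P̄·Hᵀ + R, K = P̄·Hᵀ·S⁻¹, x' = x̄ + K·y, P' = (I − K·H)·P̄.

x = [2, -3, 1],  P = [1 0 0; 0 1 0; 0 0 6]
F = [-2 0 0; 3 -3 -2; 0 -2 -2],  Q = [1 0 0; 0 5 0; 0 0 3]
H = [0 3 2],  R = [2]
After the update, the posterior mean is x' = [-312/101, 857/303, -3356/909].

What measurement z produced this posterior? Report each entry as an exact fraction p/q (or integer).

z = [1]

x̄ = F·x = [-4, 13, 4]
P̄ = F·P·Fᵀ + Q = [5 -6 0; -6 47 30; 0 30 31]
S = H·P̄·Hᵀ + R = [909]
K = P̄·Hᵀ·S⁻¹ = [-2/101; 67/303; 152/909]
x' − x̄ = [92/101, -3082/303, -6992/909] = K·y
y = (KᵀK)⁻¹·Kᵀ·(x' − x̄) = [-46]
z = y + H·x̄ = [-46] + [47] = [1]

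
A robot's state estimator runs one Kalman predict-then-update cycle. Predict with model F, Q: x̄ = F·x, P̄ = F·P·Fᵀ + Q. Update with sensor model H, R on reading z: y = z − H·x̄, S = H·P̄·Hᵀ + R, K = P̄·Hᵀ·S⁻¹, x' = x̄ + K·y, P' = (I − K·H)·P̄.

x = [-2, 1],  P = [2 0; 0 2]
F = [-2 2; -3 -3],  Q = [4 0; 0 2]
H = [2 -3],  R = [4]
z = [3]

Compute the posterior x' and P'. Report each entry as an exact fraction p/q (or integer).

x' = [6, 3]
P' = [3460/213 760/71; 760/71 532/71]

x̄ = F·x = [6, 3]
P̄ = F·P·Fᵀ + Q = [20 0; 0 38]
y = z − H·x̄ = [0]
S = H·P̄·Hᵀ + R = [426]
K = P̄·Hᵀ·S⁻¹ = [20/213; -19/71]
x' = x̄ + K·y = [6, 3]
P' = (I − K·H)·P̄ = [3460/213 760/71; 760/71 532/71]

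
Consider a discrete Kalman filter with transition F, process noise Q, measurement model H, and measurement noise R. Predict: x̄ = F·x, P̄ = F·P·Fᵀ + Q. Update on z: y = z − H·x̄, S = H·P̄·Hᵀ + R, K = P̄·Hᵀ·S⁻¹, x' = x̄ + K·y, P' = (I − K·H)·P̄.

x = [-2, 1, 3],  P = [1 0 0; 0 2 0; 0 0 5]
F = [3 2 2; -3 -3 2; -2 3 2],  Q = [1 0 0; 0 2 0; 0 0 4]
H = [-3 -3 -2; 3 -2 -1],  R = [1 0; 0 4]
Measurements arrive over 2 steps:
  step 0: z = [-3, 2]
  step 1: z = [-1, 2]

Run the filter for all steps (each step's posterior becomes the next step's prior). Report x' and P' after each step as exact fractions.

step 0: x̄ = F·x = [2, 9, 13]
step 0: P̄ = F·P·Fᵀ + Q = [38 -1 26; -1 49 8; 26 8 46]
step 0: y = z − H·x̄ = [56, 27]
step 0: S = H·P̄·Hᵀ + R = [1358 25; 25 476]
step 0: K = P̄·Hᵀ·S⁻¹ = [-79838/645783 126295/645783; -73435/645783 -144022/645783; -92744/645783 26578/645783]
step 0: x' = x̄ + K·y = [230603/645783, -2188907/645783, 3919121/645783]
step 0: P' = (I − K·H)·P̄ = [159610/645783 346292/645783 -718934/645783; 346292/645783 4195369/645783 -6775774/645783; -718934/645783 -6775774/645783 11288434/645783]
step 1: x̄ = F·x = [1384079/215261, 13713154/645783, 270105/215261]
step 1: P̄ = F·P·Fᵀ + Q = [1779863/215261 8967400/215261 634714/215261; 8967400/215261 181809865/645783 4834513/215261; 634714/215261 4834513/215261 2140103/215261]
step 1: y = z − H·x̄ = [18190340/215261, 17071478/645783]
step 1: S = H·P̄·Hᵀ + R = [797267959/215261 356916418/215261; 356916418/215261 508062106/645783]
step 1: K = P̄·Hᵀ·S⁻¹ = [-6642743366/53176492681 19691094513/106352985362; -11145225682/53176492681 -15280939837/106352985362; 220722758/53176492681 -7150606641/106352985362]
step 1: x' = x̄ + K·y = [40846790248/53176492681, -14591611123/53176492681, -9137645728/53176492681]
step 1: P' = (I − K·H)·P̄ = [21335115667/106352985362 21201798167/106352985362 -57162627385/106352985362; 21201798167/106352985362 290773250835/106352985362 -456817347821/106352985362; -57162627385/106352985362 -456817347821/106352985362 770749240051/106352985362]

step 0: x' = [230603/645783, -2188907/645783, 3919121/645783], P' = [159610/645783 346292/645783 -718934/645783; 346292/645783 4195369/645783 -6775774/645783; -718934/645783 -6775774/645783 11288434/645783]
step 1: x' = [40846790248/53176492681, -14591611123/53176492681, -9137645728/53176492681], P' = [21335115667/106352985362 21201798167/106352985362 -57162627385/106352985362; 21201798167/106352985362 290773250835/106352985362 -456817347821/106352985362; -57162627385/106352985362 -456817347821/106352985362 770749240051/106352985362]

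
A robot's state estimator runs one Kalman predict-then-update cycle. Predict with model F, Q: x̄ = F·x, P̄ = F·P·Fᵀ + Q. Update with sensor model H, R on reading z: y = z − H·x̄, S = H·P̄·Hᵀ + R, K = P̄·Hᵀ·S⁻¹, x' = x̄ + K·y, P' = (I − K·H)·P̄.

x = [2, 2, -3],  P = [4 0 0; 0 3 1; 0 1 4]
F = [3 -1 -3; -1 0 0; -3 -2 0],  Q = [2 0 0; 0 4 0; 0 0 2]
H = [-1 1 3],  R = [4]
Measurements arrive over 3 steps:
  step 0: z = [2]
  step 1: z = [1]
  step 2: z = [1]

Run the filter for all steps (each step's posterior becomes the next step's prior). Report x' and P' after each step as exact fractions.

step 0: x̄ = F·x = [13, -2, -10]
step 0: P̄ = F·P·Fᵀ + Q = [83 -12 -24; -12 8 12; -24 12 50]
step 0: y = z − H·x̄ = [47]
step 0: S = H·P̄·Hᵀ + R = [785]
step 0: K = P̄·Hᵀ·S⁻¹ = [-167/785; 56/785; 186/785]
step 0: x' = x̄ + K·y = [2356/785, 1062/785, 892/785]
step 0: P' = (I − K·H)·P̄ = [37266/785 -68/785 12222/785; -68/785 3144/785 -996/785; 12222/785 -996/785 4654/785]
step 1: x̄ = F·x = [666/157, -2356/785, -9192/785]
step 1: P̄ = F·P·Fᵀ + Q = [31286/157 -15040/157 -44976/157; -15040/157 40406/785 111662/785; -44976/157 111662/785 348724/785]
step 1: y = z − H·x̄ = [34047/785]
step 1: S = H·P̄·Hᵀ + R = [5508144/785]
step 1: K = P̄·Hᵀ·S⁻¹ = [-151045/918024; 28162/344259; 691357/2754072]
step 1: x' = x̄ + K·y = [-885609/306008, 20914/38251, -251493/306008]
step 1: P' = (I − K·H)·P̄ = [1426527/153004 -155372/114753 1532993/459012; -155372/114753 1554850/344259 -636106/344259; 1532993/459012 -636106/344259 2842039/1377036]
step 2: x̄ = F·x = [-517415/76502, 885609/306008, 2322203/306008]
step 2: P̄ = F·P·Fᵀ + Q = [15809782/344259 -2215313/114753 -17848057/344259; -2215313/114753 2038543/153004 11595767/459012; -17848057/344259 11595767/459012 120806791/1377036]
step 2: y = z − H·x̄ = [-4807935/153004]
step 2: S = H·P̄·Hᵀ + R = [466149991/344259]
step 2: K = P̄·Hᵀ·S⁻¹ = [-75999892/466149991; 74646273/932299982; 234299951/932299982]
step 2: x' = x̄ + K·y = [-1529155505/932299982, 176244408/466149991, -287600503/932299982]
step 2: P' = (I − K·H)·P̄ = [4629497422/466149991 -759457449/466149991 1694985101/466149991; -759457449/466149991 2164311708/466149991 -924825537/466149991; 1694985101/466149991 -924825537/466149991 1029470180/466149991]

step 0: x' = [2356/785, 1062/785, 892/785], P' = [37266/785 -68/785 12222/785; -68/785 3144/785 -996/785; 12222/785 -996/785 4654/785]
step 1: x' = [-885609/306008, 20914/38251, -251493/306008], P' = [1426527/153004 -155372/114753 1532993/459012; -155372/114753 1554850/344259 -636106/344259; 1532993/459012 -636106/344259 2842039/1377036]
step 2: x' = [-1529155505/932299982, 176244408/466149991, -287600503/932299982], P' = [4629497422/466149991 -759457449/466149991 1694985101/466149991; -759457449/466149991 2164311708/466149991 -924825537/466149991; 1694985101/466149991 -924825537/466149991 1029470180/466149991]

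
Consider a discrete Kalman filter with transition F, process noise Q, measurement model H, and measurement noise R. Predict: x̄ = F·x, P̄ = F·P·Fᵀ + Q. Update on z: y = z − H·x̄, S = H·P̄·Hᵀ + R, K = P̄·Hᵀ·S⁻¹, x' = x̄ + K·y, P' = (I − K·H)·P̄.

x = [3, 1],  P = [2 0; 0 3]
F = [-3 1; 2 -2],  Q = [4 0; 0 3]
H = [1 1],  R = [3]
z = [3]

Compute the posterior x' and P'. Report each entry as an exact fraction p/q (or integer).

x̄ = F·x = [-8, 4]
P̄ = F·P·Fᵀ + Q = [25 -18; -18 23]
y = z − H·x̄ = [7]
S = H·P̄·Hᵀ + R = [15]
K = P̄·Hᵀ·S⁻¹ = [7/15; 1/3]
x' = x̄ + K·y = [-71/15, 19/3]
P' = (I − K·H)·P̄ = [326/15 -61/3; -61/3 64/3]

x' = [-71/15, 19/3]
P' = [326/15 -61/3; -61/3 64/3]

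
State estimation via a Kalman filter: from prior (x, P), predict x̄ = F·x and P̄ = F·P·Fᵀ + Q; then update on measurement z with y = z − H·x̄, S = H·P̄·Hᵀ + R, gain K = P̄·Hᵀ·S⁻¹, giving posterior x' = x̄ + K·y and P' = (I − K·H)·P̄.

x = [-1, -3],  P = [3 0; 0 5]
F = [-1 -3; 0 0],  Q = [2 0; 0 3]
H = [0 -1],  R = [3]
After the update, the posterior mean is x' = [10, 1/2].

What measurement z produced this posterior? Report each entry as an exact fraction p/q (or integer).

z = [-1]

x̄ = F·x = [10, 0]
P̄ = F·P·Fᵀ + Q = [50 0; 0 3]
S = H·P̄·Hᵀ + R = [6]
K = P̄·Hᵀ·S⁻¹ = [0; -1/2]
x' − x̄ = [0, 1/2] = K·y
y = (KᵀK)⁻¹·Kᵀ·(x' − x̄) = [-1]
z = y + H·x̄ = [-1] + [0] = [-1]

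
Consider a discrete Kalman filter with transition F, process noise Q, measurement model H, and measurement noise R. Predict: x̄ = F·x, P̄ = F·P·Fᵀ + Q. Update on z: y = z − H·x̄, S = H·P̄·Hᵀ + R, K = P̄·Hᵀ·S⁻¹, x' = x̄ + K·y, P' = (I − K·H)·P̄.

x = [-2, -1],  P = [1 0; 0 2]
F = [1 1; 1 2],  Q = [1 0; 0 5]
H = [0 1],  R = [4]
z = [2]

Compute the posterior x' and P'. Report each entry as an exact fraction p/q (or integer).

x' = [-4/3, 2/3]
P' = [47/18 10/9; 10/9 28/9]

x̄ = F·x = [-3, -4]
P̄ = F·P·Fᵀ + Q = [4 5; 5 14]
y = z − H·x̄ = [6]
S = H·P̄·Hᵀ + R = [18]
K = P̄·Hᵀ·S⁻¹ = [5/18; 7/9]
x' = x̄ + K·y = [-4/3, 2/3]
P' = (I − K·H)·P̄ = [47/18 10/9; 10/9 28/9]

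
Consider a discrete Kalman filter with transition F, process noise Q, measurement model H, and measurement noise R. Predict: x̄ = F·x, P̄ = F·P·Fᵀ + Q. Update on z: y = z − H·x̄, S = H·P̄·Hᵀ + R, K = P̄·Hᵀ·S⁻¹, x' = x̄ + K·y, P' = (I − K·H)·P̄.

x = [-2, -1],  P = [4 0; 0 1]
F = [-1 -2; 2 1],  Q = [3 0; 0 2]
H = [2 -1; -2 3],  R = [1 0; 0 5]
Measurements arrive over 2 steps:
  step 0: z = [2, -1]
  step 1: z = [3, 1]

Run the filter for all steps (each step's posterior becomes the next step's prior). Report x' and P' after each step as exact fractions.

step 0: x̄ = F·x = [4, -5]
step 0: P̄ = F·P·Fᵀ + Q = [11 -10; -10 19]
step 0: y = z − H·x̄ = [-11, 22]
step 0: S = H·P̄·Hᵀ + R = [104 -181; -181 340]
step 0: K = P̄·Hᵀ·S⁻¹ = [1468/2599 384/2599; 677/2599 949/2599]
step 0: x' = x̄ + K·y = [2696/2599, 436/2599]
step 0: P' = (I − K·H)·P̄ = [1581/2599 1694/2599; 1694/2599 2711/2599]
step 1: x̄ = F·x = [-3568/2599, 5828/2599]
step 1: P̄ = F·P·Fᵀ + Q = [26998/2599 -17054/2599; -17054/2599 21009/2599]
step 1: y = z − H·x̄ = [20761/2599, -22021/2599]
step 1: S = H·P̄·Hᵀ + R = [199816/2599 -307451/2599; -307451/2599 514716/2599]
step 1: K = P̄·Hᵀ·S⁻¹ = [22346/43865 4386/43865; 575087/3202145 947807/3202145]
step 1: x' = x̄ + K·y = [16224/8773, 748736/640429]
step 1: P' = (I − K·H)·P̄ = [22242/43865 22138/43865; 22138/43865 2657061/3202145]

step 0: x' = [2696/2599, 436/2599], P' = [1581/2599 1694/2599; 1694/2599 2711/2599]
step 1: x' = [16224/8773, 748736/640429], P' = [22242/43865 22138/43865; 22138/43865 2657061/3202145]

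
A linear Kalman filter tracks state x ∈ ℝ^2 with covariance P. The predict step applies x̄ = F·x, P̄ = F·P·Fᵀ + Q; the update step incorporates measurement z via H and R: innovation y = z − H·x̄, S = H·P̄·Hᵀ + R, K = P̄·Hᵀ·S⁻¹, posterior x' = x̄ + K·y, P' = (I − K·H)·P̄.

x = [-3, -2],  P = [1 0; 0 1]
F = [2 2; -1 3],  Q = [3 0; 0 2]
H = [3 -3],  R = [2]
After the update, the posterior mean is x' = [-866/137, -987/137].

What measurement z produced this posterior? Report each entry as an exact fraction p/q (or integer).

z = [3]

x̄ = F·x = [-10, -3]
P̄ = F·P·Fᵀ + Q = [11 4; 4 12]
S = H·P̄·Hᵀ + R = [137]
K = P̄·Hᵀ·S⁻¹ = [21/137; -24/137]
x' − x̄ = [504/137, -576/137] = K·y
y = (KᵀK)⁻¹·Kᵀ·(x' − x̄) = [24]
z = y + H·x̄ = [24] + [-21] = [3]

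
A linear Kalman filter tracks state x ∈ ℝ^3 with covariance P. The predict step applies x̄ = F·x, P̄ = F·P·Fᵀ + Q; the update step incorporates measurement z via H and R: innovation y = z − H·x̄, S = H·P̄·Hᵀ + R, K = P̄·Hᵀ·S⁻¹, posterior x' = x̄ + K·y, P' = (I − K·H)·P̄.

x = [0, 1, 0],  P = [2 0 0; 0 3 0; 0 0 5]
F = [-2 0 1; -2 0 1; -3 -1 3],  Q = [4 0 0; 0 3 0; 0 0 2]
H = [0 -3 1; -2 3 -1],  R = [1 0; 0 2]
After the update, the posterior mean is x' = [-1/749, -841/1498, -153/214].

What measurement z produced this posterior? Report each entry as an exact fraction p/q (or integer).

x̄ = F·x = [0, 0, -1]
P̄ = F·P·Fᵀ + Q = [17 13 27; 13 16 27; 27 27 68]
S = H·P̄·Hᵀ + R = [51 -26; -26 72]
K = P̄·Hᵀ·S⁻¹ = [-359/749 -717/1498; -821/1498 -801/2996; -143/214 -347/428]
x' − x̄ = [-1/749, -841/1498, 61/214] = K·y
y = (KᵀK)⁻¹·Kᵀ·(x' − x̄) = [2, -2]
z = y + H·x̄ = [2, -2] + [-1, 1] = [1, -1]

z = [1, -1]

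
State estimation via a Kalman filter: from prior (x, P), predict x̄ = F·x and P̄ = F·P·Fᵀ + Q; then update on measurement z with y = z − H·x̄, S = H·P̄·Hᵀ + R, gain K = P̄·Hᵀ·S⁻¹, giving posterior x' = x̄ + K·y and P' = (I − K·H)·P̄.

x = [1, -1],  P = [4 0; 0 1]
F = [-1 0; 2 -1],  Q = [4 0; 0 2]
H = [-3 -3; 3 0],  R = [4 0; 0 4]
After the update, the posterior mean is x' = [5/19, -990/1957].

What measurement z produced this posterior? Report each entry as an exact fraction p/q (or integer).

x̄ = F·x = [-1, 3]
P̄ = F·P·Fᵀ + Q = [8 -8; -8 19]
S = H·P̄·Hᵀ + R = [103 0; 0 76]
K = P̄·Hᵀ·S⁻¹ = [0 6/19; -33/103 -6/19]
x' − x̄ = [24/19, -6861/1957] = K·y
y = (KᵀK)⁻¹·Kᵀ·(x' − x̄) = [7, 4]
z = y + H·x̄ = [7, 4] + [-6, -3] = [1, 1]

z = [1, 1]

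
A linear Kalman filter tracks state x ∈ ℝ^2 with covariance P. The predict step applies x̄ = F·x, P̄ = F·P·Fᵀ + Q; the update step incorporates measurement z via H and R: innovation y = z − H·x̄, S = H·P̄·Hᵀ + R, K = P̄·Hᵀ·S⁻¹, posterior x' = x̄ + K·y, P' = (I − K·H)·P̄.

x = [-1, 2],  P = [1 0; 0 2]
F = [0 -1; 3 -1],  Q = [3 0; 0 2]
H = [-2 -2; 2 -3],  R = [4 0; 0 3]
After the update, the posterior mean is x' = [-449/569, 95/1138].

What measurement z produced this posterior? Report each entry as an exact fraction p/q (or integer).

x̄ = F·x = [-2, -5]
P̄ = F·P·Fᵀ + Q = [5 2; 2 13]
S = H·P̄·Hᵀ + R = [92 62; 62 116]
K = P̄·Hᵀ·S⁻¹ = [-156/569 103/569; -655/3414 -340/1707]
x' − x̄ = [689/569, 5785/1138] = K·y
y = (KᵀK)⁻¹·Kᵀ·(x' − x̄) = [-13, -13]
z = y + H·x̄ = [-13, -13] + [14, 11] = [1, -2]

z = [1, -2]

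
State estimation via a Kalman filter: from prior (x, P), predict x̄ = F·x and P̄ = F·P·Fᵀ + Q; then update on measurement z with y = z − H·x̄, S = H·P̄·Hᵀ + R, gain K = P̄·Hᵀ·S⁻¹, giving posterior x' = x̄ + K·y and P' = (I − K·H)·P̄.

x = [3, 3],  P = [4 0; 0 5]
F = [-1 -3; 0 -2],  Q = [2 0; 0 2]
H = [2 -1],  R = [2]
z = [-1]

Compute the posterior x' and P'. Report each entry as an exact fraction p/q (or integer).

x' = [-2/3, -1/54]
P' = [3 14/3; 14/3 233/27]

x̄ = F·x = [-12, -6]
P̄ = F·P·Fᵀ + Q = [51 30; 30 22]
y = z − H·x̄ = [17]
S = H·P̄·Hᵀ + R = [108]
K = P̄·Hᵀ·S⁻¹ = [2/3; 19/54]
x' = x̄ + K·y = [-2/3, -1/54]
P' = (I − K·H)·P̄ = [3 14/3; 14/3 233/27]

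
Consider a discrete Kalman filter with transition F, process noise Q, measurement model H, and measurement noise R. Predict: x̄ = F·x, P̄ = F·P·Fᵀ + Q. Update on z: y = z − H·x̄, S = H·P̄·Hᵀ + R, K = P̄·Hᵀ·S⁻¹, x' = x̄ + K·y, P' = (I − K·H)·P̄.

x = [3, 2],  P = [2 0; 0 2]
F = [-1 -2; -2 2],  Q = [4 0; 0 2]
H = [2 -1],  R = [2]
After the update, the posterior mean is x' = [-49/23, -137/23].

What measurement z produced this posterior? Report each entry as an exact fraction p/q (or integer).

x̄ = F·x = [-7, -2]
P̄ = F·P·Fᵀ + Q = [14 -4; -4 18]
S = H·P̄·Hᵀ + R = [92]
K = P̄·Hᵀ·S⁻¹ = [8/23; -13/46]
x' − x̄ = [112/23, -91/23] = K·y
y = (KᵀK)⁻¹·Kᵀ·(x' − x̄) = [14]
z = y + H·x̄ = [14] + [-12] = [2]

z = [2]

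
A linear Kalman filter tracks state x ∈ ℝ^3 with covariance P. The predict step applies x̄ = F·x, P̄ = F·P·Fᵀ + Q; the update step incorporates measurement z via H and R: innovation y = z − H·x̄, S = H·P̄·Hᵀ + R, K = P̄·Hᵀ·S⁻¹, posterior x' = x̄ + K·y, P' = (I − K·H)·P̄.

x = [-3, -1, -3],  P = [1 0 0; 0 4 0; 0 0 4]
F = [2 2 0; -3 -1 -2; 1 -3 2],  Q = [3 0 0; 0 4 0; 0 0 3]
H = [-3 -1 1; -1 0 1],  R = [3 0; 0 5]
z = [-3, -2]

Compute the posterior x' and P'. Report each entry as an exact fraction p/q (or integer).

x' = [-559/82, 1257/82, -339/41]
P' = [24399/3772 -48955/3772 5621/943; -48955/3772 112043/3772 -9595/943; 5621/943 -9595/943 7601/943]

x̄ = F·x = [-8, 16, -6]
P̄ = F·P·Fᵀ + Q = [23 -14 -22; -14 33 -7; -22 -7 56]
y = z − H·x̄ = [-5, -4]
S = H·P̄·Hᵀ + R = [361 206; 206 128]
K = P̄·Hᵀ·S⁻¹ = [-293/1886 -383/3772; -593/1886 2115/3772; 111/943 396/943]
x' = x̄ + K·y = [-559/82, 1257/82, -339/41]
P' = (I − K·H)·P̄ = [24399/3772 -48955/3772 5621/943; -48955/3772 112043/3772 -9595/943; 5621/943 -9595/943 7601/943]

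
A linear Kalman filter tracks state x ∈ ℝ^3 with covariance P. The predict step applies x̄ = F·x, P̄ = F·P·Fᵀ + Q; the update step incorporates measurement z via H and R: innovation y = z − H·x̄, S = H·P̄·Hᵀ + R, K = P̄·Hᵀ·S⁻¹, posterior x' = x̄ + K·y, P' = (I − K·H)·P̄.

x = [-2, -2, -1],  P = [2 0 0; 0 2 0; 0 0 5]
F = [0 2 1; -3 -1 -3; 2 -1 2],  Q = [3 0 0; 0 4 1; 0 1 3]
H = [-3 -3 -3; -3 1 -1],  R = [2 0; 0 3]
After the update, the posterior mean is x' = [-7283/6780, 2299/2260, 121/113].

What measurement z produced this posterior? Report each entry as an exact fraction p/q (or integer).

x̄ = F·x = [-5, 11, -4]
P̄ = F·P·Fᵀ + Q = [16 -19 6; -19 69 -39; 6 -39 33]
S = H·P̄·Hᵀ + R = [128 -6; -6 477]
K = P̄·Hᵀ·S⁻¹ = [-1577/20340 -4699/30510; -1639/6780 3487/10170; -1/113 -64/339]
x' − x̄ = [26617/6780, -22561/2260, 573/113] = K·y
y = (KᵀK)⁻¹·Kᵀ·(x' − x̄) = [3, -27]
z = y + H·x̄ = [3, -27] + [-6, 30] = [-3, 3]

z = [-3, 3]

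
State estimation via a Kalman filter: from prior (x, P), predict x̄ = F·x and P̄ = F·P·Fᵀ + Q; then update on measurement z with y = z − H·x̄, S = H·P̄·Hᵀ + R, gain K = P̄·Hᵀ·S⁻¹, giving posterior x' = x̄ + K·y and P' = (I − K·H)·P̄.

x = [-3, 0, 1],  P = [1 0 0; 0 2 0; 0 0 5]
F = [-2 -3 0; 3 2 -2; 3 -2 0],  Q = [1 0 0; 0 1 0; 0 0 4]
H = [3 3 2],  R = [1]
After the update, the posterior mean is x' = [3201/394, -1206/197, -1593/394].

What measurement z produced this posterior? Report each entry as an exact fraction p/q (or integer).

x̄ = F·x = [6, -11, -9]
P̄ = F·P·Fᵀ + Q = [23 -18 6; -18 38 1; 6 1 21]
S = H·P̄·Hᵀ + R = [394]
K = P̄·Hᵀ·S⁻¹ = [27/394; 31/197; 63/394]
x' − x̄ = [837/394, 961/197, 1953/394] = K·y
y = (KᵀK)⁻¹·Kᵀ·(x' − x̄) = [31]
z = y + H·x̄ = [31] + [-33] = [-2]

z = [-2]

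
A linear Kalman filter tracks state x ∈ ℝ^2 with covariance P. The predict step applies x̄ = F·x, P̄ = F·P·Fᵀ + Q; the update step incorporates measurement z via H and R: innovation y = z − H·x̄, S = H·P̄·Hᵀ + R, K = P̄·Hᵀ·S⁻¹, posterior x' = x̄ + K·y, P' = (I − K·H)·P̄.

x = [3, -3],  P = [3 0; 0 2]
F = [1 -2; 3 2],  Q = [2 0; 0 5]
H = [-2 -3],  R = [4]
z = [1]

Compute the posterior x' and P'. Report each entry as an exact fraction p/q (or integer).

x̄ = F·x = [9, 3]
P̄ = F·P·Fᵀ + Q = [13 1; 1 40]
y = z − H·x̄ = [28]
S = H·P̄·Hᵀ + R = [428]
K = P̄·Hᵀ·S⁻¹ = [-29/428; -61/214]
x' = x̄ + K·y = [760/107, -533/107]
P' = (I − K·H)·P̄ = [4723/428 -1555/214; -1555/214 559/107]

x' = [760/107, -533/107]
P' = [4723/428 -1555/214; -1555/214 559/107]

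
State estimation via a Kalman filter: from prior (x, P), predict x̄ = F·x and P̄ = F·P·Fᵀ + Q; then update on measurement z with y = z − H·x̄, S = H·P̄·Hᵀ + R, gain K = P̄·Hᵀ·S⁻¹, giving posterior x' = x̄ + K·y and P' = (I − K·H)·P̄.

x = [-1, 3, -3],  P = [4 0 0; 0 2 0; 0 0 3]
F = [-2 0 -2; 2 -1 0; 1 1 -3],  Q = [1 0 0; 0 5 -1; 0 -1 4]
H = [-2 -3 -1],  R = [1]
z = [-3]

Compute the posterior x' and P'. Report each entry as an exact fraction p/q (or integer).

x' = [1732/239, -1573/239, 1981/239]
P' = [6531/239 -4664/239 950/239; -4664/239 3733/239 -1829/239; 950/239 -1829/239 3659/239]

x̄ = F·x = [8, -5, 11]
P̄ = F·P·Fᵀ + Q = [29 -16 10; -16 23 5; 10 5 37]
y = z − H·x̄ = [9]
S = H·P̄·Hᵀ + R = [239]
K = P̄·Hᵀ·S⁻¹ = [-20/239; -42/239; -72/239]
x' = x̄ + K·y = [1732/239, -1573/239, 1981/239]
P' = (I − K·H)·P̄ = [6531/239 -4664/239 950/239; -4664/239 3733/239 -1829/239; 950/239 -1829/239 3659/239]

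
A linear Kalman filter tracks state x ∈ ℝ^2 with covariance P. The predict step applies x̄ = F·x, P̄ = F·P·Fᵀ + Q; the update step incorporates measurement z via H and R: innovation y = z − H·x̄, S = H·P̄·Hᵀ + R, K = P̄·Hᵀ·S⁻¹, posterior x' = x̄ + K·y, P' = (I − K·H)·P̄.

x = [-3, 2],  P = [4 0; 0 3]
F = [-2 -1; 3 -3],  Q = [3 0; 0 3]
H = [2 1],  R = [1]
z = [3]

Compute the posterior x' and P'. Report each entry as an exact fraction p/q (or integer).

x' = [134/19, -213/19]
P' = [1249/95 -2469/95; -2469/95 4974/95]

x̄ = F·x = [4, -15]
P̄ = F·P·Fᵀ + Q = [22 -15; -15 66]
y = z − H·x̄ = [10]
S = H·P̄·Hᵀ + R = [95]
K = P̄·Hᵀ·S⁻¹ = [29/95; 36/95]
x' = x̄ + K·y = [134/19, -213/19]
P' = (I − K·H)·P̄ = [1249/95 -2469/95; -2469/95 4974/95]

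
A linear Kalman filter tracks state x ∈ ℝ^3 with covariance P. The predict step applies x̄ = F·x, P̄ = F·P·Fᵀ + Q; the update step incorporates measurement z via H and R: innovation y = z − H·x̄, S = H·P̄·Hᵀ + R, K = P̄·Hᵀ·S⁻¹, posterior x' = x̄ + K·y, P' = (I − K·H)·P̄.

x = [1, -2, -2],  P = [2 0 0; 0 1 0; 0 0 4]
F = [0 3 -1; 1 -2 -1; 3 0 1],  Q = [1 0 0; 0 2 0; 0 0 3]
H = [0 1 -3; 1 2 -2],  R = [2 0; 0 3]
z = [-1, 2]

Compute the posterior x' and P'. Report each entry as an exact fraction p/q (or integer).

x̄ = F·x = [-4, 7, 1]
P̄ = F·P·Fᵀ + Q = [14 -2 -4; -2 12 2; -4 2 25]
y = z − H·x̄ = [-5, -6]
S = H·P̄·Hᵀ + R = [227 168; 168 157]
K = P̄·Hᵀ·S⁻¹ = [-1454/7415 2406/7415; -2082/7415 3078/7415; -3061/7415 914/7415]
x' = x̄ + K·y = [-36826/7415, 43847/7415, 17236/7415]
P' = (I − K·H)·P̄ = [75042/7415 -49414/7415 -15502/7415; -49414/7415 46068/7415 16744/7415; -15502/7415 16744/7415 7622/7415]

x' = [-36826/7415, 43847/7415, 17236/7415]
P' = [75042/7415 -49414/7415 -15502/7415; -49414/7415 46068/7415 16744/7415; -15502/7415 16744/7415 7622/7415]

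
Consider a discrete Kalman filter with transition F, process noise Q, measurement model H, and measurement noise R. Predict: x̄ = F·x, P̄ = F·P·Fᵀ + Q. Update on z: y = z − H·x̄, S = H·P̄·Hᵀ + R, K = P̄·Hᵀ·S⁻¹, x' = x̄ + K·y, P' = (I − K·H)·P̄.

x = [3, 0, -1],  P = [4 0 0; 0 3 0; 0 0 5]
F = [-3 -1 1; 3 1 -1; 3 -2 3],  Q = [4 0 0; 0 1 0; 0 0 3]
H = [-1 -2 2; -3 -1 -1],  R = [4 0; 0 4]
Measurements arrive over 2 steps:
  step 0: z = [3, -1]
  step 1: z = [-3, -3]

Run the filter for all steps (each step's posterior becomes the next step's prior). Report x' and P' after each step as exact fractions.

step 0: x̄ = F·x = [-10, 10, 6]
step 0: P̄ = F·P·Fᵀ + Q = [48 -44 -15; -44 45 15; -15 15 96]
step 0: y = z − H·x̄ = [1, -15]
step 0: S = H·P̄·Hᵀ + R = [380 -191; -191 253]
step 0: K = P̄·Hᵀ·S⁻¹ = [-13705/59659 -30390/59659; 9704/59659 24304/59659; 32175/59659 8727/59659]
step 0: x' = x̄ + K·y = [-154445/59659, 241734/59659, 259224/59659]
step 0: P' = (I − K·H)·P̄ = [417532/59659 -656196/59659 -474840/59659; -656196/59659 1090031/59659 781341/59659; -474840/59659 781341/59659 608271/59659]
step 1: x̄ = F·x = [480825/59659, -480825/59659, -169131/59659]
step 1: P̄ = F·P·Fᵀ + Q = [3043908/59659 -2805272/59659 -2779166/59659; -2805272/59659 2864931/59659 2779166/59659; -2779166/59659 2779166/59659 3722468/59659]
step 1: y = z − H·x̄ = [-321540/59659, 613542/59659]
step 1: S = H·P̄·Hᵀ + R = [7294388/59659 1675576/59659; 1675576/59659 6272911/59659]
step 1: K = P̄·Hᵀ·S⁻¹ = [-53734120/179979097 -87423802/179979097; 99540751/359958194 66230405/179979097; 219512817/359958194 23356292/179979097]
step 1: x' = x̄ + K·y = [841079199/179979097, -1037672115/179979097, -861580887/179979097]
step 1: P' = (I − K·H)·P̄ = [1290105976/179979097 -2029103734/179979097 -1491518986/179979097; -2029103734/179979097 3368700349/179979097 2453689233/179979097; -1491518986/179979097 2453689233/179979097 1927442557/179979097]

step 0: x' = [-154445/59659, 241734/59659, 259224/59659], P' = [417532/59659 -656196/59659 -474840/59659; -656196/59659 1090031/59659 781341/59659; -474840/59659 781341/59659 608271/59659]
step 1: x' = [841079199/179979097, -1037672115/179979097, -861580887/179979097], P' = [1290105976/179979097 -2029103734/179979097 -1491518986/179979097; -2029103734/179979097 3368700349/179979097 2453689233/179979097; -1491518986/179979097 2453689233/179979097 1927442557/179979097]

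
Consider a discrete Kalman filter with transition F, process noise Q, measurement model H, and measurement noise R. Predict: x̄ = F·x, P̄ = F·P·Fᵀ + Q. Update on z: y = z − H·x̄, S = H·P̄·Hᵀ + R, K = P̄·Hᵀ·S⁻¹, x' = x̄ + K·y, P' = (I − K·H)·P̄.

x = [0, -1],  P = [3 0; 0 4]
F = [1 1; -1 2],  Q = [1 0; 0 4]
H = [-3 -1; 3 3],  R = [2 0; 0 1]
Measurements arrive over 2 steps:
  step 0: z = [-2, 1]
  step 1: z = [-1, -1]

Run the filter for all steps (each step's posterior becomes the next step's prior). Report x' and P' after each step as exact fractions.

step 0: x' = [4888/6589, -2646/6589], P' = [3037/6589 -3329/6589; -3329/6589 4339/6589]
step 1: x' = [451993/763514, -3526647/3817570], P' = [252959/763514 -275431/763514; -275431/763514 1896703/3817570]

step 0: x̄ = F·x = [-1, -2]
step 0: P̄ = F·P·Fᵀ + Q = [8 5; 5 23]
step 0: y = z − H·x̄ = [-7, 10]
step 0: S = H·P̄·Hᵀ + R = [127 -201; -201 370]
step 0: K = P̄·Hᵀ·S⁻¹ = [-2891/6589 -876/6589; 2824/6589 3030/6589]
step 0: x' = x̄ + K·y = [4888/6589, -2646/6589]
step 0: P' = (I − K·H)·P̄ = [3037/6589 -3329/6589; -3329/6589 4339/6589]
step 1: x̄ = F·x = [2242/6589, -10180/6589]
step 1: P̄ = F·P·Fᵀ + Q = [7307/6589 2312/6589; 2312/6589 60065/6589]
step 1: y = z − H·x̄ = [-913/599, 17225/6589]
step 1: S = H·P̄·Hᵀ + R = [13898/599 -24882/599; -24882/599 654553/6589]
step 1: K = P̄·Hᵀ·S⁻¹ = [-241723/763514 -33708/381757; 1117381/3817570 779322/1908785]
step 1: x' = x̄ + K·y = [451993/763514, -3526647/3817570]
step 1: P' = (I − K·H)·P̄ = [252959/763514 -275431/763514; -275431/763514 1896703/3817570]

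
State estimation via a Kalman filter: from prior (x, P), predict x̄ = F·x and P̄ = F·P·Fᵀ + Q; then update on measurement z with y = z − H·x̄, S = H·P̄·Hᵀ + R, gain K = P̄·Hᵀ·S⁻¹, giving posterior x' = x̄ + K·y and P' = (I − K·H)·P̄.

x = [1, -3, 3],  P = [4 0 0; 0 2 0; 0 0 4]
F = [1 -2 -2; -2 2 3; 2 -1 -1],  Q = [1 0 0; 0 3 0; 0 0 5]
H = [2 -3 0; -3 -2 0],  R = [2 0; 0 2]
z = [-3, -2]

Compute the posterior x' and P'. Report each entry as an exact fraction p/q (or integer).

x̄ = F·x = [1, 1, 2]
P̄ = F·P·Fᵀ + Q = [29 -40 20; -40 63 -32; 20 -32 27]
y = z − H·x̄ = [-2, 3]
S = H·P̄·Hᵀ + R = [1165 4; 4 35]
K = P̄·Hᵀ·S⁻¹ = [6258/40759 -8867/40759; -9391/40759 -5914/40759; 4744/40759 4116/40759]
x' = x̄ + K·y = [1642/40759, 41799/40759, 84378/40759]
P' = (I − K·H)·P̄ = [6018/40759 -160/40759 -440/40759; -160/40759 6154/40759 -3456/40759; -440/40759 -3456/40759 438845/40759]

x' = [1642/40759, 41799/40759, 84378/40759]
P' = [6018/40759 -160/40759 -440/40759; -160/40759 6154/40759 -3456/40759; -440/40759 -3456/40759 438845/40759]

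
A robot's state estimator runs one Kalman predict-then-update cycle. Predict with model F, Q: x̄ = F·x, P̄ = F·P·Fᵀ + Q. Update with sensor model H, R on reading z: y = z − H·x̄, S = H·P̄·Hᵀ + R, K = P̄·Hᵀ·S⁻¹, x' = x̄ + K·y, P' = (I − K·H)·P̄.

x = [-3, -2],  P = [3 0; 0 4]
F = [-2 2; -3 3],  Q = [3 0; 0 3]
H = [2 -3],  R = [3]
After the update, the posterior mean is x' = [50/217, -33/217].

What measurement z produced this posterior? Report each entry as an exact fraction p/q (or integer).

x̄ = F·x = [2, 3]
P̄ = F·P·Fᵀ + Q = [31 42; 42 66]
S = H·P̄·Hᵀ + R = [217]
K = P̄·Hᵀ·S⁻¹ = [-64/217; -114/217]
x' − x̄ = [-384/217, -684/217] = K·y
y = (KᵀK)⁻¹·Kᵀ·(x' − x̄) = [6]
z = y + H·x̄ = [6] + [-5] = [1]

z = [1]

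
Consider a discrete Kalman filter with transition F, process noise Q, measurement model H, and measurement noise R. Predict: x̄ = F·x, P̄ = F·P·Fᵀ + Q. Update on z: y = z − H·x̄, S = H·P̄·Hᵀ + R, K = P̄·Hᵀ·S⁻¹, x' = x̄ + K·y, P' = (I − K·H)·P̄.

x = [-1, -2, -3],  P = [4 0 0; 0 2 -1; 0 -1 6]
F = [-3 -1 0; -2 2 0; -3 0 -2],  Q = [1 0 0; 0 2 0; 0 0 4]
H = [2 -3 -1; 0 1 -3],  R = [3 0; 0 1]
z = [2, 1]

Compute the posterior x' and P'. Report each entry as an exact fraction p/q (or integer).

x' = [-19485/8671, -1744/897, -8201/8671]
P' = [571487/26013 11728/897 115330/26013; 11728/897 7226/897 2420/897; 115330/26013 2420/897 26384/26013]

x̄ = F·x = [5, -2, 9]
P̄ = F·P·Fᵀ + Q = [39 20 34; 20 26 28; 34 28 64]
y = z − H·x̄ = [-5, 30]
S = H·P̄·Hᵀ + R = [249 174; 174 435]
K = P̄·Hᵀ·S⁻¹ = [28/299 -5878/26013; -214/897 -34/897; -24/299 -8972/26013]
x' = x̄ + K·y = [-19485/8671, -1744/897, -8201/8671]
P' = (I − K·H)·P̄ = [571487/26013 11728/897 115330/26013; 11728/897 7226/897 2420/897; 115330/26013 2420/897 26384/26013]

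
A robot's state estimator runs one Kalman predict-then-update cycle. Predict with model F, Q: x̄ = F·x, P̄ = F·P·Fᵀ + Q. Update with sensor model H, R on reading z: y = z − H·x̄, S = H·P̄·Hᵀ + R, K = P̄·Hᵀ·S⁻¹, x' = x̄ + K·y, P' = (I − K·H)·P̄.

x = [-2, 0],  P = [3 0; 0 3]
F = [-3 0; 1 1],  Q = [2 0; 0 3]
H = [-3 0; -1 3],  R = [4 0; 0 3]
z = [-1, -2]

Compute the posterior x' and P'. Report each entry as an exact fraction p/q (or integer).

x' = [6889/16031, -8185/16031]
P' = [6828/16031 2052/16031; 2052/16031 5688/16031]

x̄ = F·x = [6, -2]
P̄ = F·P·Fᵀ + Q = [29 -9; -9 9]
y = z − H·x̄ = [17, 10]
S = H·P̄·Hᵀ + R = [265 168; 168 167]
K = P̄·Hᵀ·S⁻¹ = [-5121/16031 -224/16031; -1539/16031 5004/16031]
x' = x̄ + K·y = [6889/16031, -8185/16031]
P' = (I − K·H)·P̄ = [6828/16031 2052/16031; 2052/16031 5688/16031]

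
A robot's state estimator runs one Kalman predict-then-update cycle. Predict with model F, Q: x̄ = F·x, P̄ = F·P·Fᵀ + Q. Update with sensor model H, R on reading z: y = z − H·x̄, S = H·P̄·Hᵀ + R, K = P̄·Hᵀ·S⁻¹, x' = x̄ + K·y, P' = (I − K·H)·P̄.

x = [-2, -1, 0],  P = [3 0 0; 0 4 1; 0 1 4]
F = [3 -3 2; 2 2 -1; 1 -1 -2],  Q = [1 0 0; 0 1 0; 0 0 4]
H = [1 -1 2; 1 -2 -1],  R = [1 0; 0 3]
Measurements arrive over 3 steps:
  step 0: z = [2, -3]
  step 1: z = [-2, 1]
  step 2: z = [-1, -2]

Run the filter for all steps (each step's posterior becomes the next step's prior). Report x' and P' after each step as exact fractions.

step 0: x' = [-58677/11035, -27156/11035, 26661/11035], P' = [288946/11035 34013/2207 -57829/11035; 34013/2207 105727/11035 -32311/11035; -57829/11035 -32311/11035 14629/11035]
step 1: x' = [1592784572/994981743, 131524457/142140249, -197530526/142140249], P' = [16648935673/2984945229 1482599020/426420747 -405614410/426420747; 1482599020/426420747 1144112428/426420747 -186359674/426420747; -405614410/426420747 -186359674/426420747 184130611/426420747]
step 2: x' = [-31807700348203/12507968676109, -5749135581816/12507968676109, 7285060300363/12507968676109], P' = [195512615561345/37523906028327 120832894746166/37523906028327 -11268326263528/12507968676109; 120832894746166/37523906028327 93936469329938/37523906028327 -5030778413316/12507968676109; -11268326263528/12507968676109 -5030778413316/12507968676109 5311908947393/12507968676109]

step 0: x̄ = F·x = [-3, -6, -1]
step 0: P̄ = F·P·Fᵀ + Q = [68 -7 9; -7 29 3; 9 3 31]
step 0: y = z − H·x̄ = [1, -13]
step 0: S = H·P̄·Hᵀ + R = [260 85; 85 240]
step 0: K = P̄·Hᵀ·S⁻¹ = [3223/11035 443/2207; -284/11035 -3026/11035; 748/2207 -2612/11035]
step 0: x' = x̄ + K·y = [-58677/11035, -27156/11035, 26661/11035]
step 0: P' = (I − K·H)·P̄ = [288946/11035 34013/2207 -57829/11035; 34013/2207 105727/11035 -32311/11035; -57829/11035 -32311/11035 14629/11035]
step 1: x̄ = F·x = [-41241/11035, -198327/11035, -84843/11035]
step 1: P̄ = F·P·Fᵀ + Q = [254222/11035 157210/2207 41437/2207; 157210/2207 3325436/11035 781774/11035; 41437/2207 781774/11035 259271/11035]
step 1: y = z − H·x̄ = [-1894/2207, -429221/11035]
step 1: S = H·P̄·Hᵀ + R = [757321/11035 378053/2207; 378053/2207 13416868/11035]
step 1: K = P̄·Hᵀ·S⁻¹ = [592140793/2984945229 -422716579/2984945229; -34232756/426420747 -206422054/426420747; 149006486/426420747 -72341891/426420747]
step 1: x' = x̄ + K·y = [1592784572/994981743, 131524457/142140249, -197530526/142140249]
step 1: P' = (I − K·H)·P̄ = [16648935673/2984945229 1482599020/426420747 -405614410/426420747; 1482599020/426420747 1144112428/426420747 -186359674/426420747; -405614410/426420747 -186359674/426420747 184130611/426420747]
step 2: x̄ = F·x = [-749087245/994981743, 6409625224/994981743, 3437540737/994981743]
step 2: P̄ = F·P·Fᵀ + Q = [24835232014/2984945229 37292138612/2984945229 12687484667/2984945229; 37292138612/2984945229 202505569654/2984945229 37968183412/2984945229; 12687484667/2984945229 37968183412/2984945229 27135907021/2984945229]
step 2: y = z − H·x̄ = [-79038972/110553527, 15015914944/994981743]
step 2: S = H·P̄·Hᵀ + R = [6043048251/110553527 6017817625/110553527; 6017817625/110553527 848277463204/2984945229]
step 2: K = P̄·Hᵀ·S⁻¹ = [7069763234011/37523906028327 -1372021682267/12507968676109; -3288245063668/37523906028327 -5771967630418/12507968676109; 4386270044574/12507968676109 -2172892794763/12507968676109]
step 2: x' = x̄ + K·y = [-31807700348203/12507968676109, -5749135581816/12507968676109, 7285060300363/12507968676109]
step 2: P' = (I − K·H)·P̄ = [195512615561345/37523906028327 120832894746166/37523906028327 -11268326263528/12507968676109; 120832894746166/37523906028327 93936469329938/37523906028327 -5030778413316/12507968676109; -11268326263528/12507968676109 -5030778413316/12507968676109 5311908947393/12507968676109]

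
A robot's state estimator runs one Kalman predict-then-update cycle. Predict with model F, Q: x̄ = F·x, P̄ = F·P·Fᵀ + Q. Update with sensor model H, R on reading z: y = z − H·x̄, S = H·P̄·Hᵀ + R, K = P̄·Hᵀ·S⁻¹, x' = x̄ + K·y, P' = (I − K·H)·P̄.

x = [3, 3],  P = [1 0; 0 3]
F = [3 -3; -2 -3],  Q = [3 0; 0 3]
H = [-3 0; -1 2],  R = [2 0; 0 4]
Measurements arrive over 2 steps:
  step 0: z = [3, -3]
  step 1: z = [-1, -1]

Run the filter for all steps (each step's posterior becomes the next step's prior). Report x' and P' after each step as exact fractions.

step 0: x' = [-16551/16727, -42924/16727], P' = [3696/16727 1854/16727; 1854/16727 16951/16727]
step 1: x' = [7885047/19946881, 7547721/19946881], P' = [4351602/19946881 2222811/19946881; 2222811/19946881 38449299/39893762]

step 0: x̄ = F·x = [0, -15]
step 0: P̄ = F·P·Fᵀ + Q = [39 21; 21 34]
step 0: y = z − H·x̄ = [3, 27]
step 0: S = H·P̄·Hᵀ + R = [353 -9; -9 95]
step 0: K = P̄·Hᵀ·S⁻¹ = [-5544/16727 3/16727; -2781/16727 8012/16727]
step 0: x' = x̄ + K·y = [-16551/16727, -42924/16727]
step 0: P' = (I − K·H)·P̄ = [3696/16727 1854/16727; 1854/16727 16951/16727]
step 1: x̄ = F·x = [79119/16727, 161874/16727]
step 1: P̄ = F·P·Fᵀ + Q = [202632/16727 124821/16727; 124821/16727 239772/16727]
step 1: y = z − H·x̄ = [220630/16727, -261356/16727]
step 1: S = H·P̄·Hᵀ + R = [1857142/16727 -141030/16727; -141030/16727 729344/16727]
step 1: K = P̄·Hᵀ·S⁻¹ = [-6527403/19946881 23505/19946881; -6668433/39893762 9056622/19946881]
step 1: x' = x̄ + K·y = [7885047/19946881, 7547721/19946881]
step 1: P' = (I − K·H)·P̄ = [4351602/19946881 2222811/19946881; 2222811/19946881 38449299/39893762]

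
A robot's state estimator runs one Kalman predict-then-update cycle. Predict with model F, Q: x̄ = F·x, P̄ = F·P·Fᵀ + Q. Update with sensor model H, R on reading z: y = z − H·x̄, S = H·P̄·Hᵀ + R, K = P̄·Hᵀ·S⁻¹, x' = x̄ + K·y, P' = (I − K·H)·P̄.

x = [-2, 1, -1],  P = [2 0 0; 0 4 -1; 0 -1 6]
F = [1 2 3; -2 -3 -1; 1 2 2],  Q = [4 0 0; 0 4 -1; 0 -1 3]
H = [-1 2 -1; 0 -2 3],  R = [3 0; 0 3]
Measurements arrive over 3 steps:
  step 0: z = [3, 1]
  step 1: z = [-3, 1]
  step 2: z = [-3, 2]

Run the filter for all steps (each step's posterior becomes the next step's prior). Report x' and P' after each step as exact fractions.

step 0: x' = [-37615/14783, 236/14783, 2483/14783], P' = [203000/14783 128421/14783 81244/14783; 128421/14783 98520/14783 63876/14783; 81244/14783 63876/14783 45653/14783]
step 1: x' = [2722645866/1117008887, 276104771/1117008887, 690646837/1117008887], P' = [4505174471/1117008887 2064992004/1117008887 1161965245/1117008887; 2064992004/1117008887 2067887337/1117008887 1323592032/1117008887; 1161965245/1117008887 1323592032/1117008887 1167046490/1117008887]
step 2: x' = [4147392024917/5419892833421, -5497198923638/5419892833421, 281816088462/5419892833421], P' = [87478602064943/21679571333684 40141439192835/21679571333684 5648194398391/5419892833421; 40141439192835/21679571333684 40141017557799/21679571333684 6423956993631/5419892833421; 5648194398391/5419892833421 6423956993631/5419892833421 5664199482800/5419892833421]

step 0: x̄ = F·x = [-3, 2, -2]
step 0: P̄ = F·P·Fᵀ + Q = [64 -35 44; -35 48 -33; 44 -33 37]
step 0: y = z − H·x̄ = [-6, 11]
step 0: S = H·P̄·Hᵀ + R = [656 -769; -769 924]
step 0: K = P̄·Hᵀ·S⁻¹ = [-9134/14783 -4370/14783; 1581/14783 -1804/14783; 285/14783 3069/14783]
step 0: x' = x̄ + K·y = [-37615/14783, 236/14783, 2483/14783]
step 0: P' = (I − K·H)·P̄ = [203000/14783 128421/14783 81244/14783; 128421/14783 98520/14783 63876/14783; 81244/14783 63876/14783 45653/14783]
step 1: x̄ = F·x = [-29694/14783, 72039/14783, -32177/14783]
step 1: P̄ = F·P·Fᵀ + Q = [2834749/14783 -3304370/14783 2429662/14783; -3304370/14783 4052749/14783 -2919384/14783; 2429662/14783 -2919384/14783 2173709/14783]
step 1: y = z − H·x̄ = [-250298/14783, 255392/14783]
step 1: S = H·P̄·Hᵀ + R = [51018143/14783 -59984921/14783; -59984921/14783 70851334/14783]
step 1: K = P̄·Hᵀ·S⁻¹ = [-512385236/1117008887 -214696091/1117008887; 249063546/1117008887 -54999526/1117008887; 106057443/1117008887 284651802/1117008887]
step 1: x' = x̄ + K·y = [2722645866/1117008887, 276104771/1117008887, 690646837/1117008887]
step 1: P' = (I − K·H)·P̄ = [4505174471/1117008887 2064992004/1117008887 1161965245/1117008887; 2064992004/1117008887 2067887337/1117008887 1323592032/1117008887; 1161965245/1117008887 1323592032/1117008887 1167046490/1117008887]
step 2: x̄ = F·x = [67680961/14139353, -6964252882/1117008887, 4656149082/1117008887]
step 2: P̄ = F·P·Fᵀ + Q = [745101793/14139353 -785658551/14139353 596009080/14139353; -785658551/14139353 79636083175/1117008887 -55722281340/1117008887; 596009080/14139353 -55722281340/1117008887 44292501692/1117008887]
step 2: y = z − H·x̄ = [20580424104/1117008887, -25662935236/1117008887]
step 2: S = H·P̄·Hᵀ + R = [990377564816/1117008887 -1162588291514/1117008887; -1162588291514/1117008887 1389195250669/1117008887]
step 2: K = P̄·Hᵀ·S⁻¹ = [-9929500424279/21679571333684 -2084090934163/10839785666842; 4814922649413/21679571333684 -532425198671/10839785666842; 511840035357/5419892833421 1381561487046/5419892833421]
step 2: x' = x̄ + K·y = [4147392024917/5419892833421, -5497198923638/5419892833421, 281816088462/5419892833421]
step 2: P' = (I − K·H)·P̄ = [87478602064943/21679571333684 40141439192835/21679571333684 5648194398391/5419892833421; 40141439192835/21679571333684 40141017557799/21679571333684 6423956993631/5419892833421; 5648194398391/5419892833421 6423956993631/5419892833421 5664199482800/5419892833421]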